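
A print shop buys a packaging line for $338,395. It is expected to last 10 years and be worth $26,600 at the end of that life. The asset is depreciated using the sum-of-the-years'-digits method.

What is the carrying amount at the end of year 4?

$145,649

Depreciable base = $338,395 − $26,600 = $311,795.
Sum of the years' digits = 10+9+8+7+6+5+4+3+2+1 = 55.
Year 1: $311,795 × 10/55 = $56,690. Book value $281,705.
Year 2: $311,795 × 9/55 = $51,021. Book value $230,684.
Year 3: $311,795 × 8/55 = $45,352. Book value $185,332.
Year 4: $311,795 × 7/55 = $39,683. Book value $145,649.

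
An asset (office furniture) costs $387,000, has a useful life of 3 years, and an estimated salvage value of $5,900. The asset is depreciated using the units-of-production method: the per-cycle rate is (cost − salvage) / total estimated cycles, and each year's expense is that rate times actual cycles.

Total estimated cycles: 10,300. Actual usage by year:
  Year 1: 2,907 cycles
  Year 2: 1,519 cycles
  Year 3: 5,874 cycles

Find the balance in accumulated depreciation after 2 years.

$163,762

Depreciable base = $387,000 − $5,900 = $381,100.
Rate = $381,100 / 10,300 cycles = $37 per cycle.
Year 1: 2,907 × $37 = $107,559. Book value $279,441.
Year 2: 1,519 × $37 = $56,203. Book value $223,238.
Accumulated through year 2 = $387,000 − $223,238 = $163,762.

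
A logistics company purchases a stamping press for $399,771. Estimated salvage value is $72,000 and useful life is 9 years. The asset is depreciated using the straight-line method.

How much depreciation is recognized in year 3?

Depreciable base = $399,771 − $72,000 = $327,771.
Annual expense = $327,771 / 9 = $36,419.

$36,419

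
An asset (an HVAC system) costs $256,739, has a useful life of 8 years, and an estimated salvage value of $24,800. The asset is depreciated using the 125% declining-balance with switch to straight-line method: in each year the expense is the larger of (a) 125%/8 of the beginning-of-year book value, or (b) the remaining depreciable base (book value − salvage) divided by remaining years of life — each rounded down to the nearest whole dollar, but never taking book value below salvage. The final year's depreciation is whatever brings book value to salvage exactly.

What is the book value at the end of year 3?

$154,219

Depreciable base = $256,739 − $24,800 = $231,939.
Year 1: DB = ⌊$256,739 × 125%/8⌋ = $40,115; SL = ⌊$231,939/8⌋ = $28,992 → take DB $40,115. Book value $216,624.
Year 2: DB = ⌊$216,624 × 125%/8⌋ = $33,847; SL = ⌊$191,824/7⌋ = $27,403 → take DB $33,847. Book value $182,777.
Year 3: DB = ⌊$182,777 × 125%/8⌋ = $28,558; SL = ⌊$157,977/6⌋ = $26,329 → take DB $28,558. Book value $154,219.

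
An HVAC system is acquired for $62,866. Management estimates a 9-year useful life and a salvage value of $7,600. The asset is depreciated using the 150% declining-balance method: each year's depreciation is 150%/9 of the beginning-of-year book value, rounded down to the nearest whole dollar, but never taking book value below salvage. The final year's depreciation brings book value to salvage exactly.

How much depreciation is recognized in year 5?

Depreciable base = $62,866 − $7,600 = $55,266.
Year 1: ⌊$62,866 × 150%/9⌋ = $10,477. Book value $52,389.
Year 2: ⌊$52,389 × 150%/9⌋ = $8,731. Book value $43,658.
Year 3: ⌊$43,658 × 150%/9⌋ = $7,276. Book value $36,382.
Year 4: ⌊$36,382 × 150%/9⌋ = $6,063. Book value $30,319.
Year 5: ⌊$30,319 × 150%/9⌋ = $5,053. Book value $25,266.

$5,053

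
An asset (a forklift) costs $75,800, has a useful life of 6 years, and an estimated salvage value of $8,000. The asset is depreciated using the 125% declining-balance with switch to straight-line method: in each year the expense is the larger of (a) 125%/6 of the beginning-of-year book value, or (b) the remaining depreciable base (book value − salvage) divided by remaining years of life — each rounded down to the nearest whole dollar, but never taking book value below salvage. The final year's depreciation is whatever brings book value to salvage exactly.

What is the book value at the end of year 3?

$37,611

Depreciable base = $75,800 − $8,000 = $67,800.
Year 1: DB = ⌊$75,800 × 125%/6⌋ = $15,791; SL = ⌊$67,800/6⌋ = $11,300 → take DB $15,791. Book value $60,009.
Year 2: DB = ⌊$60,009 × 125%/6⌋ = $12,501; SL = ⌊$52,009/5⌋ = $10,401 → take DB $12,501. Book value $47,508.
Year 3: DB = ⌊$47,508 × 125%/6⌋ = $9,897; SL = ⌊$39,508/4⌋ = $9,877 → take DB $9,897. Book value $37,611.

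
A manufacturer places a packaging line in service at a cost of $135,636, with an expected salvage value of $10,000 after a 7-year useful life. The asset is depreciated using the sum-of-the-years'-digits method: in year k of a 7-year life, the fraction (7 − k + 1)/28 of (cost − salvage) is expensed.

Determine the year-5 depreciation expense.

$13,461

Depreciable base = $135,636 − $10,000 = $125,636.
Sum of the years' digits = 7+6+5+4+3+2+1 = 28.
Year 1: $125,636 × 7/28 = $31,409. Book value $104,227.
Year 2: $125,636 × 6/28 = $26,922. Book value $77,305.
Year 3: $125,636 × 5/28 = $22,435. Book value $54,870.
Year 4: $125,636 × 4/28 = $17,948. Book value $36,922.
Year 5: $125,636 × 3/28 = $13,461. Book value $23,461.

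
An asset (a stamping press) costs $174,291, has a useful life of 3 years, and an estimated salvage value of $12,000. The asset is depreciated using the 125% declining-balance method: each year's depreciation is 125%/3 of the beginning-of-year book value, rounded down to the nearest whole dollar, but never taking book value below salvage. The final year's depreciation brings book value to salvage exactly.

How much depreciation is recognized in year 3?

Depreciable base = $174,291 − $12,000 = $162,291.
Year 1: ⌊$174,291 × 125%/3⌋ = $72,621. Book value $101,670.
Year 2: ⌊$101,670 × 125%/3⌋ = $42,362. Book value $59,308.
Year 3 (final): $59,308 − $12,000 = $47,308. Book value $12,000.

$47,308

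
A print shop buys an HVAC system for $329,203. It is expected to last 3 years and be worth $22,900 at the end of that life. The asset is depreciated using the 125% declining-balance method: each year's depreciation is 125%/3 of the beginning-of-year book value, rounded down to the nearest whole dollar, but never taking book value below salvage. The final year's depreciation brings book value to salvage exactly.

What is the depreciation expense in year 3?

Depreciable base = $329,203 − $22,900 = $306,303.
Year 1: ⌊$329,203 × 125%/3⌋ = $137,167. Book value $192,036.
Year 2: ⌊$192,036 × 125%/3⌋ = $80,015. Book value $112,021.
Year 3 (final): $112,021 − $22,900 = $89,121. Book value $22,900.

$89,121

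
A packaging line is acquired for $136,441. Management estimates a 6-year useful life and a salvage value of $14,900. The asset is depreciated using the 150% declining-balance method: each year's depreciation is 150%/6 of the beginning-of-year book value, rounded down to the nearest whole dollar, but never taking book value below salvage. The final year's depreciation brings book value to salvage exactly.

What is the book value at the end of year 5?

Depreciable base = $136,441 − $14,900 = $121,541.
Year 1: ⌊$136,441 × 150%/6⌋ = $34,110. Book value $102,331.
Year 2: ⌊$102,331 × 150%/6⌋ = $25,582. Book value $76,749.
Year 3: ⌊$76,749 × 150%/6⌋ = $19,187. Book value $57,562.
Year 4: ⌊$57,562 × 150%/6⌋ = $14,390. Book value $43,172.
Year 5: ⌊$43,172 × 150%/6⌋ = $10,793. Book value $32,379.

$32,379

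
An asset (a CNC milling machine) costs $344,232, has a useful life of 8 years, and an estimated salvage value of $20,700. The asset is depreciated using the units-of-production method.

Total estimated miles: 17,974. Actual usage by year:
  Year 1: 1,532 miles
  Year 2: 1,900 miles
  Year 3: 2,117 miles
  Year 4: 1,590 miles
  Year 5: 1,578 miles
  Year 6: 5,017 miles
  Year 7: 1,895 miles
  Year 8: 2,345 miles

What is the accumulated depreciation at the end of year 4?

Depreciable base = $344,232 − $20,700 = $323,532.
Rate = $323,532 / 17,974 miles = $18 per mile.
Year 1: 1,532 × $18 = $27,576. Book value $316,656.
Year 2: 1,900 × $18 = $34,200. Book value $282,456.
Year 3: 2,117 × $18 = $38,106. Book value $244,350.
Year 4: 1,590 × $18 = $28,620. Book value $215,730.
Accumulated through year 4 = $344,232 − $215,730 = $128,502.

$128,502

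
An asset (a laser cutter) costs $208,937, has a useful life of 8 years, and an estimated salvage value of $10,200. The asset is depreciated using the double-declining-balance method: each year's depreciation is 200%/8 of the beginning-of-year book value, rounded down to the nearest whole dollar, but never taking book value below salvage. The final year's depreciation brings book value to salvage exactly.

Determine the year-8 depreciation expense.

$17,691

Depreciable base = $208,937 − $10,200 = $198,737.
Year 1: ⌊$208,937 × 200%/8⌋ = $52,234. Book value $156,703.
Year 2: ⌊$156,703 × 200%/8⌋ = $39,175. Book value $117,528.
Year 3: ⌊$117,528 × 200%/8⌋ = $29,382. Book value $88,146.
Year 4: ⌊$88,146 × 200%/8⌋ = $22,036. Book value $66,110.
Year 5: ⌊$66,110 × 200%/8⌋ = $16,527. Book value $49,583.
Year 6: ⌊$49,583 × 200%/8⌋ = $12,395. Book value $37,188.
Year 7: ⌊$37,188 × 200%/8⌋ = $9,297. Book value $27,891.
Year 8 (final): $27,891 − $10,200 = $17,691. Book value $10,200.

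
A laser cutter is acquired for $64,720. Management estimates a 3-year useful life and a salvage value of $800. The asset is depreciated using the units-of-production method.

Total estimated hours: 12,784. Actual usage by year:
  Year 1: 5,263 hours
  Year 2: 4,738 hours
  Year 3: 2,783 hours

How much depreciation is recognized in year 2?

Depreciable base = $64,720 − $800 = $63,920.
Rate = $63,920 / 12,784 hours = $5 per hour.
Year 1: 5,263 × $5 = $26,315. Book value $38,405.
Year 2: 4,738 × $5 = $23,690. Book value $14,715.

$23,690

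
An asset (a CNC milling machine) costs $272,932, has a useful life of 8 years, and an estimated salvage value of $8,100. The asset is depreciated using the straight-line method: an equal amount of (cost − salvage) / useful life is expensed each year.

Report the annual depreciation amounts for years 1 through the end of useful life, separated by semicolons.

Depreciable base = $272,932 − $8,100 = $264,832.
Annual expense = $264,832 / 8 = $33,104.
End of year 1: book value $239,828.
End of year 2: book value $206,724.
End of year 3: book value $173,620.
End of year 4: book value $140,516.
End of year 5: book value $107,412.
End of year 6: book value $74,308.
End of year 7: book value $41,204.
End of year 8: book value $8,100.

$33,104; $33,104; $33,104; $33,104; $33,104; $33,104; $33,104; $33,104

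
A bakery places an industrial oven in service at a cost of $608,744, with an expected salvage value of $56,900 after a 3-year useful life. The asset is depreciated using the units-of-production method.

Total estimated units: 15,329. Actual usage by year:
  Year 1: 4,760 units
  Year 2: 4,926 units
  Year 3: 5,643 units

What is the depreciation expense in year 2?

Depreciable base = $608,744 − $56,900 = $551,844.
Rate = $551,844 / 15,329 units = $36 per unit.
Year 1: 4,760 × $36 = $171,360. Book value $437,384.
Year 2: 4,926 × $36 = $177,336. Book value $260,048.

$177,336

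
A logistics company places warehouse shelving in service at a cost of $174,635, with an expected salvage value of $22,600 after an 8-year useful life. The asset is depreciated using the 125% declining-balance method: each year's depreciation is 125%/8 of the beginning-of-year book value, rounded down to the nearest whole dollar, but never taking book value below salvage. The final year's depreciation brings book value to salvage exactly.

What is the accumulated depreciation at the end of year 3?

$69,734

Depreciable base = $174,635 − $22,600 = $152,035.
Year 1: ⌊$174,635 × 125%/8⌋ = $27,286. Book value $147,349.
Year 2: ⌊$147,349 × 125%/8⌋ = $23,023. Book value $124,326.
Year 3: ⌊$124,326 × 125%/8⌋ = $19,425. Book value $104,901.
Accumulated through year 3 = $174,635 − $104,901 = $69,734.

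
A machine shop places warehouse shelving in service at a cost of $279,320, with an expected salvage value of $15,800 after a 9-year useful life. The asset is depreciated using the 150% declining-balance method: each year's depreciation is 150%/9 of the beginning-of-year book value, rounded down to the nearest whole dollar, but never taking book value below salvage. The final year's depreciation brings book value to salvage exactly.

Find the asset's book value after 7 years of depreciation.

Depreciable base = $279,320 − $15,800 = $263,520.
Year 1: ⌊$279,320 × 150%/9⌋ = $46,553. Book value $232,767.
Year 2: ⌊$232,767 × 150%/9⌋ = $38,794. Book value $193,973.
Year 3: ⌊$193,973 × 150%/9⌋ = $32,328. Book value $161,645.
Year 4: ⌊$161,645 × 150%/9⌋ = $26,940. Book value $134,705.
Year 5: ⌊$134,705 × 150%/9⌋ = $22,450. Book value $112,255.
Year 6: ⌊$112,255 × 150%/9⌋ = $18,709. Book value $93,546.
Year 7: ⌊$93,546 × 150%/9⌋ = $15,591. Book value $77,955.

$77,955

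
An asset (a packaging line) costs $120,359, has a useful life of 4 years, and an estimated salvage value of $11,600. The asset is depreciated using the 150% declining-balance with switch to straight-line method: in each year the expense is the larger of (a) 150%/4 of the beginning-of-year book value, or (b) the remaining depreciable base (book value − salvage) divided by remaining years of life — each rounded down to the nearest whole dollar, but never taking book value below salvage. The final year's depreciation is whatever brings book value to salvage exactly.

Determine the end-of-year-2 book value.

$47,016

Depreciable base = $120,359 − $11,600 = $108,759.
Year 1: DB = ⌊$120,359 × 150%/4⌋ = $45,134; SL = ⌊$108,759/4⌋ = $27,189 → take DB $45,134. Book value $75,225.
Year 2: DB = ⌊$75,225 × 150%/4⌋ = $28,209; SL = ⌊$63,625/3⌋ = $21,208 → take DB $28,209. Book value $47,016.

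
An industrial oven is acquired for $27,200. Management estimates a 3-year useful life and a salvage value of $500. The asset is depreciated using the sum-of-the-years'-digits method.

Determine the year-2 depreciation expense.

$8,900

Depreciable base = $27,200 − $500 = $26,700.
Sum of the years' digits = 3+2+1 = 6.
Year 1: $26,700 × 3/6 = $13,350. Book value $13,850.
Year 2: $26,700 × 2/6 = $8,900. Book value $4,950.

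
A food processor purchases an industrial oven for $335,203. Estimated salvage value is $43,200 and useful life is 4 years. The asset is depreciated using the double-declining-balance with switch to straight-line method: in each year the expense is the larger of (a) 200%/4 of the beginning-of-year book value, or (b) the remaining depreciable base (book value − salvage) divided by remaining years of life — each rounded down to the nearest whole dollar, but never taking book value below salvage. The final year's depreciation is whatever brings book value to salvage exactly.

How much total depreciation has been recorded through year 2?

Depreciable base = $335,203 − $43,200 = $292,003.
Year 1: DB = ⌊$335,203 × 200%/4⌋ = $167,601; SL = ⌊$292,003/4⌋ = $73,000 → take DB $167,601. Book value $167,602.
Year 2: DB = ⌊$167,602 × 200%/4⌋ = $83,801; SL = ⌊$124,402/3⌋ = $41,467 → take DB $83,801. Book value $83,801.
Accumulated through year 2 = $335,203 − $83,801 = $251,402.

$251,402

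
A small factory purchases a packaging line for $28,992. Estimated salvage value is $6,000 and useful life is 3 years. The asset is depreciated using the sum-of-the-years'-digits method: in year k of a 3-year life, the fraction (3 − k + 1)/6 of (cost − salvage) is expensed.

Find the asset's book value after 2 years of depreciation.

$9,832

Depreciable base = $28,992 − $6,000 = $22,992.
Sum of the years' digits = 3+2+1 = 6.
Year 1: $22,992 × 3/6 = $11,496. Book value $17,496.
Year 2: $22,992 × 2/6 = $7,664. Book value $9,832.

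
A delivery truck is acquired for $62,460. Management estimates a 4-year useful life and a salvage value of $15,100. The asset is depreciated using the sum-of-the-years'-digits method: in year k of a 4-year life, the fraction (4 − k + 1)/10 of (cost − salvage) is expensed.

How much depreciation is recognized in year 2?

Depreciable base = $62,460 − $15,100 = $47,360.
Sum of the years' digits = 4+3+2+1 = 10.
Year 1: $47,360 × 4/10 = $18,944. Book value $43,516.
Year 2: $47,360 × 3/10 = $14,208. Book value $29,308.

$14,208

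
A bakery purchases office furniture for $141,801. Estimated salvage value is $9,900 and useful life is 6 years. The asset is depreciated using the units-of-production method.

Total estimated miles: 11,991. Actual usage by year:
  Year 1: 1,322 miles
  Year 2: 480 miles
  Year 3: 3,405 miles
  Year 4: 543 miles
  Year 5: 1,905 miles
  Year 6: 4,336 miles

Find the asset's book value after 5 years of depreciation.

$57,596

Depreciable base = $141,801 − $9,900 = $131,901.
Rate = $131,901 / 11,991 miles = $11 per mile.
Year 1: 1,322 × $11 = $14,542. Book value $127,259.
Year 2: 480 × $11 = $5,280. Book value $121,979.
Year 3: 3,405 × $11 = $37,455. Book value $84,524.
Year 4: 543 × $11 = $5,973. Book value $78,551.
Year 5: 1,905 × $11 = $20,955. Book value $57,596.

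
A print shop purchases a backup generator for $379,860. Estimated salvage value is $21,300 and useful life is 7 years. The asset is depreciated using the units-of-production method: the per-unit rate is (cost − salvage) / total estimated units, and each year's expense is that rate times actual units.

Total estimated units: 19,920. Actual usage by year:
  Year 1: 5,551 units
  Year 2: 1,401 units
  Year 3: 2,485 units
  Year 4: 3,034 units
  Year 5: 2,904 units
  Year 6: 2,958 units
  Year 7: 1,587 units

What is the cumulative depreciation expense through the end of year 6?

$329,994

Depreciable base = $379,860 − $21,300 = $358,560.
Rate = $358,560 / 19,920 units = $18 per unit.
Year 1: 5,551 × $18 = $99,918. Book value $279,942.
Year 2: 1,401 × $18 = $25,218. Book value $254,724.
Year 3: 2,485 × $18 = $44,730. Book value $209,994.
Year 4: 3,034 × $18 = $54,612. Book value $155,382.
Year 5: 2,904 × $18 = $52,272. Book value $103,110.
Year 6: 2,958 × $18 = $53,244. Book value $49,866.
Accumulated through year 6 = $379,860 − $49,866 = $329,994.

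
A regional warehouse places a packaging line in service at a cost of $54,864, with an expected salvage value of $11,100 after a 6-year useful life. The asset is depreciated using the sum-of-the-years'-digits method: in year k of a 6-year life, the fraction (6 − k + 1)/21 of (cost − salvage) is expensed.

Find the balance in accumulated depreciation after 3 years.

$31,260

Depreciable base = $54,864 − $11,100 = $43,764.
Sum of the years' digits = 6+5+4+3+2+1 = 21.
Year 1: $43,764 × 6/21 = $12,504. Book value $42,360.
Year 2: $43,764 × 5/21 = $10,420. Book value $31,940.
Year 3: $43,764 × 4/21 = $8,336. Book value $23,604.
Accumulated through year 3 = $54,864 − $23,604 = $31,260.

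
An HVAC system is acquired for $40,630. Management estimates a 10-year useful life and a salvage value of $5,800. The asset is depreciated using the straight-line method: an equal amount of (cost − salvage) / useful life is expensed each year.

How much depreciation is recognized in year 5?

Depreciable base = $40,630 − $5,800 = $34,830.
Annual expense = $34,830 / 10 = $3,483.

$3,483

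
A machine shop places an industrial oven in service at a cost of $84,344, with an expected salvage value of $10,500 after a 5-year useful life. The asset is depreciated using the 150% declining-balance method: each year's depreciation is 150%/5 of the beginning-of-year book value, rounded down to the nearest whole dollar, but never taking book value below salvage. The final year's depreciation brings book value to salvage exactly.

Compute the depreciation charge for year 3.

Depreciable base = $84,344 − $10,500 = $73,844.
Year 1: ⌊$84,344 × 150%/5⌋ = $25,303. Book value $59,041.
Year 2: ⌊$59,041 × 150%/5⌋ = $17,712. Book value $41,329.
Year 3: ⌊$41,329 × 150%/5⌋ = $12,398. Book value $28,931.

$12,398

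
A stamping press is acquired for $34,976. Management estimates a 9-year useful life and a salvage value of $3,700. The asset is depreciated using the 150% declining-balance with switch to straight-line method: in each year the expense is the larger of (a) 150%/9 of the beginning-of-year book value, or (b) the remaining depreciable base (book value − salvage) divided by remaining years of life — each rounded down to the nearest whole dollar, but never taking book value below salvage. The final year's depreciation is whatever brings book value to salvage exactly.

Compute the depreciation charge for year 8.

$2,590

Depreciable base = $34,976 − $3,700 = $31,276.
Year 1: DB = ⌊$34,976 × 150%/9⌋ = $5,829; SL = ⌊$31,276/9⌋ = $3,475 → take DB $5,829. Book value $29,147.
Year 2: DB = ⌊$29,147 × 150%/9⌋ = $4,857; SL = ⌊$25,447/8⌋ = $3,180 → take DB $4,857. Book value $24,290.
Year 3: DB = ⌊$24,290 × 150%/9⌋ = $4,048; SL = ⌊$20,590/7⌋ = $2,941 → take DB $4,048. Book value $20,242.
Year 4: DB = ⌊$20,242 × 150%/9⌋ = $3,373; SL = ⌊$16,542/6⌋ = $2,757 → take DB $3,373. Book value $16,869.
Year 5: DB = ⌊$16,869 × 150%/9⌋ = $2,811; SL = ⌊$13,169/5⌋ = $2,633 → take DB $2,811. Book value $14,058.
Year 6: DB = ⌊$14,058 × 150%/9⌋ = $2,343; SL = ⌊$10,358/4⌋ = $2,589 → take SL $2,589. Book value $11,469.
Year 7: DB = ⌊$11,469 × 150%/9⌋ = $1,911; SL = ⌊$7,769/3⌋ = $2,589 → take SL $2,589. Book value $8,880.
Year 8: DB = ⌊$8,880 × 150%/9⌋ = $1,480; SL = ⌊$5,180/2⌋ = $2,590 → take SL $2,590. Book value $6,290.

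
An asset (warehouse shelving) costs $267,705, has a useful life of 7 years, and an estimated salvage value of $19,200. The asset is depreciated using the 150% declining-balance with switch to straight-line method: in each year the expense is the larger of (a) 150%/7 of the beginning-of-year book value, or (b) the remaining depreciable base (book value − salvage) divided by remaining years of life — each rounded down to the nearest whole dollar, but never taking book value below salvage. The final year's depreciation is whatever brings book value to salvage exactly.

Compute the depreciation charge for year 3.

$35,414

Depreciable base = $267,705 − $19,200 = $248,505.
Year 1: DB = ⌊$267,705 × 150%/7⌋ = $57,365; SL = ⌊$248,505/7⌋ = $35,500 → take DB $57,365. Book value $210,340.
Year 2: DB = ⌊$210,340 × 150%/7⌋ = $45,072; SL = ⌊$191,140/6⌋ = $31,856 → take DB $45,072. Book value $165,268.
Year 3: DB = ⌊$165,268 × 150%/7⌋ = $35,414; SL = ⌊$146,068/5⌋ = $29,213 → take DB $35,414. Book value $129,854.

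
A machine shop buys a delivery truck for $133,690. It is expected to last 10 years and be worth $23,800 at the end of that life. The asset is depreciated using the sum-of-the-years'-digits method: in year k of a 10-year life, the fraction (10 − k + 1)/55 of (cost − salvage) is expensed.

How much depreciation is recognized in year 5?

$11,988

Depreciable base = $133,690 − $23,800 = $109,890.
Sum of the years' digits = 10+9+8+7+6+5+4+3+2+1 = 55.
Year 1: $109,890 × 10/55 = $19,980. Book value $113,710.
Year 2: $109,890 × 9/55 = $17,982. Book value $95,728.
Year 3: $109,890 × 8/55 = $15,984. Book value $79,744.
Year 4: $109,890 × 7/55 = $13,986. Book value $65,758.
Year 5: $109,890 × 6/55 = $11,988. Book value $53,770.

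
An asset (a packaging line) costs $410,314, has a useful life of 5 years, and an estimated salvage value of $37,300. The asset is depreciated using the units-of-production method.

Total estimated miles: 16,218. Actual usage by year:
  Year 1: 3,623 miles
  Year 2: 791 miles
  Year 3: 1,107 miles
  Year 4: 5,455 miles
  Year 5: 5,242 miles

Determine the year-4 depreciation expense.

Depreciable base = $410,314 − $37,300 = $373,014.
Rate = $373,014 / 16,218 miles = $23 per mile.
Year 1: 3,623 × $23 = $83,329. Book value $326,985.
Year 2: 791 × $23 = $18,193. Book value $308,792.
Year 3: 1,107 × $23 = $25,461. Book value $283,331.
Year 4: 5,455 × $23 = $125,465. Book value $157,866.

$125,465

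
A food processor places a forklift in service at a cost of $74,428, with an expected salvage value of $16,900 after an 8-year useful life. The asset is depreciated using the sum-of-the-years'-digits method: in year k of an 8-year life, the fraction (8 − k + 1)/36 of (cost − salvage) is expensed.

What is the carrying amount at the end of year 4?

$32,880

Depreciable base = $74,428 − $16,900 = $57,528.
Sum of the years' digits = 8+7+6+5+4+3+2+1 = 36.
Year 1: $57,528 × 8/36 = $12,784. Book value $61,644.
Year 2: $57,528 × 7/36 = $11,186. Book value $50,458.
Year 3: $57,528 × 6/36 = $9,588. Book value $40,870.
Year 4: $57,528 × 5/36 = $7,990. Book value $32,880.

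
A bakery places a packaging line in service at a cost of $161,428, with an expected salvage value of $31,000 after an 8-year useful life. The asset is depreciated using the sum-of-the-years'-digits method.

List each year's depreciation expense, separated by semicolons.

$28,984; $25,361; $21,738; $18,115; $14,492; $10,869; $7,246; $3,623

Depreciable base = $161,428 − $31,000 = $130,428.
Sum of the years' digits = 8+7+6+5+4+3+2+1 = 36.
Year 1: $130,428 × 8/36 = $28,984. Book value $132,444.
Year 2: $130,428 × 7/36 = $25,361. Book value $107,083.
Year 3: $130,428 × 6/36 = $21,738. Book value $85,345.
Year 4: $130,428 × 5/36 = $18,115. Book value $67,230.
Year 5: $130,428 × 4/36 = $14,492. Book value $52,738.
Year 6: $130,428 × 3/36 = $10,869. Book value $41,869.
Year 7: $130,428 × 2/36 = $7,246. Book value $34,623.
Year 8: $130,428 × 1/36 = $3,623. Book value $31,000.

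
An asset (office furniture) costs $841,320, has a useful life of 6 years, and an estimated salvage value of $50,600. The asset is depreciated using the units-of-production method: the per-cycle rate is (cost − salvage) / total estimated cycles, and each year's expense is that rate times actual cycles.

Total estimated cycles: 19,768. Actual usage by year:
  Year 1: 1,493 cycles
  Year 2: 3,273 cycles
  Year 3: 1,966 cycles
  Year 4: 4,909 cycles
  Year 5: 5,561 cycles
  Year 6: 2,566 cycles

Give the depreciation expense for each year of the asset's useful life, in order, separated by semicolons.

Depreciable base = $841,320 − $50,600 = $790,720.
Rate = $790,720 / 19,768 cycles = $40 per cycle.
Year 1: 1,493 × $40 = $59,720. Book value $781,600.
Year 2: 3,273 × $40 = $130,920. Book value $650,680.
Year 3: 1,966 × $40 = $78,640. Book value $572,040.
Year 4: 4,909 × $40 = $196,360. Book value $375,680.
Year 5: 5,561 × $40 = $222,440. Book value $153,240.
Year 6: 2,566 × $40 = $102,640. Book value $50,600.

$59,720; $130,920; $78,640; $196,360; $222,440; $102,640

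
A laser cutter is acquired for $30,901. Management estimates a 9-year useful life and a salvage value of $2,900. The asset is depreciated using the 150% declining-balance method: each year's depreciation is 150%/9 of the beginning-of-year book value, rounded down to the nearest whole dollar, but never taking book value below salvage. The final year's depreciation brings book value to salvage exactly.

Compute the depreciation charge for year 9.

Depreciable base = $30,901 − $2,900 = $28,001.
Year 1: ⌊$30,901 × 150%/9⌋ = $5,150. Book value $25,751.
Year 2: ⌊$25,751 × 150%/9⌋ = $4,291. Book value $21,460.
Year 3: ⌊$21,460 × 150%/9⌋ = $3,576. Book value $17,884.
Year 4: ⌊$17,884 × 150%/9⌋ = $2,980. Book value $14,904.
Year 5: ⌊$14,904 × 150%/9⌋ = $2,484. Book value $12,420.
Year 6: ⌊$12,420 × 150%/9⌋ = $2,070. Book value $10,350.
Year 7: ⌊$10,350 × 150%/9⌋ = $1,725. Book value $8,625.
Year 8: ⌊$8,625 × 150%/9⌋ = $1,437. Book value $7,188.
Year 9 (final): $7,188 − $2,900 = $4,288. Book value $2,900.

$4,288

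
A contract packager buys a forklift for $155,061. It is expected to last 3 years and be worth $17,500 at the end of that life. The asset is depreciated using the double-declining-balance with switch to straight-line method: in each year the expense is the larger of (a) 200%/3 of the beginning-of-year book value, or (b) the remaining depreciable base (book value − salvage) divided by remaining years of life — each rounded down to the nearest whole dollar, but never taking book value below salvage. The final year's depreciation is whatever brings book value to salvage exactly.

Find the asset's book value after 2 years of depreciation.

$17,500

Depreciable base = $155,061 − $17,500 = $137,561.
Year 1: DB = ⌊$155,061 × 200%/3⌋ = $103,374; SL = ⌊$137,561/3⌋ = $45,853 → take DB $103,374. Book value $51,687.
Year 2: DB = ⌊$51,687 × 200%/3⌋ = $34,458; SL = ⌊$34,187/2⌋ = $17,093 → take DB $34,458, capped at $34,187. Book value $17,500.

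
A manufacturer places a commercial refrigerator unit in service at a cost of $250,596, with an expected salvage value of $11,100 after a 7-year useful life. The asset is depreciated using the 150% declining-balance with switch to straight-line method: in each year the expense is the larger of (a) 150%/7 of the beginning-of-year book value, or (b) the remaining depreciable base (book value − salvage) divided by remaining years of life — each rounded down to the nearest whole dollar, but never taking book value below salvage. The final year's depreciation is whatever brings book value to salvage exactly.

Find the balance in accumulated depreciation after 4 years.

Depreciable base = $250,596 − $11,100 = $239,496.
Year 1: DB = ⌊$250,596 × 150%/7⌋ = $53,699; SL = ⌊$239,496/7⌋ = $34,213 → take DB $53,699. Book value $196,897.
Year 2: DB = ⌊$196,897 × 150%/7⌋ = $42,192; SL = ⌊$185,797/6⌋ = $30,966 → take DB $42,192. Book value $154,705.
Year 3: DB = ⌊$154,705 × 150%/7⌋ = $33,151; SL = ⌊$143,605/5⌋ = $28,721 → take DB $33,151. Book value $121,554.
Year 4: DB = ⌊$121,554 × 150%/7⌋ = $26,047; SL = ⌊$110,454/4⌋ = $27,613 → take SL $27,613. Book value $93,941.
Accumulated through year 4 = $250,596 − $93,941 = $156,655.

$156,655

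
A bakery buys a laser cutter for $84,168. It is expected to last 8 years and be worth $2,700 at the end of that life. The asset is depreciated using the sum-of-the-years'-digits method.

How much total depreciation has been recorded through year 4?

$58,838

Depreciable base = $84,168 − $2,700 = $81,468.
Sum of the years' digits = 8+7+6+5+4+3+2+1 = 36.
Year 1: $81,468 × 8/36 = $18,104. Book value $66,064.
Year 2: $81,468 × 7/36 = $15,841. Book value $50,223.
Year 3: $81,468 × 6/36 = $13,578. Book value $36,645.
Year 4: $81,468 × 5/36 = $11,315. Book value $25,330.
Accumulated through year 4 = $84,168 − $25,330 = $58,838.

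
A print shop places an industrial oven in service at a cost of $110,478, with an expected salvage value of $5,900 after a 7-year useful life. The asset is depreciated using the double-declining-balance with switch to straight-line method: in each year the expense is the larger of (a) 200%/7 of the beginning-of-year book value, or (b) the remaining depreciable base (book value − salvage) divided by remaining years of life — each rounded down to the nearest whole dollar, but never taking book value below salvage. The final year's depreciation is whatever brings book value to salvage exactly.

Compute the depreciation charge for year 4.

$11,503

Depreciable base = $110,478 − $5,900 = $104,578.
Year 1: DB = ⌊$110,478 × 200%/7⌋ = $31,565; SL = ⌊$104,578/7⌋ = $14,939 → take DB $31,565. Book value $78,913.
Year 2: DB = ⌊$78,913 × 200%/7⌋ = $22,546; SL = ⌊$73,013/6⌋ = $12,168 → take DB $22,546. Book value $56,367.
Year 3: DB = ⌊$56,367 × 200%/7⌋ = $16,104; SL = ⌊$50,467/5⌋ = $10,093 → take DB $16,104. Book value $40,263.
Year 4: DB = ⌊$40,263 × 200%/7⌋ = $11,503; SL = ⌊$34,363/4⌋ = $8,590 → take DB $11,503. Book value $28,760.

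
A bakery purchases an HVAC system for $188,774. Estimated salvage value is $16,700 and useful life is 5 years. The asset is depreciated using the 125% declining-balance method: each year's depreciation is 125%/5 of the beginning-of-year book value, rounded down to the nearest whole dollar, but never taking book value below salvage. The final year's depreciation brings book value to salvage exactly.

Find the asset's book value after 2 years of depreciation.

$106,186

Depreciable base = $188,774 − $16,700 = $172,074.
Year 1: ⌊$188,774 × 125%/5⌋ = $47,193. Book value $141,581.
Year 2: ⌊$141,581 × 125%/5⌋ = $35,395. Book value $106,186.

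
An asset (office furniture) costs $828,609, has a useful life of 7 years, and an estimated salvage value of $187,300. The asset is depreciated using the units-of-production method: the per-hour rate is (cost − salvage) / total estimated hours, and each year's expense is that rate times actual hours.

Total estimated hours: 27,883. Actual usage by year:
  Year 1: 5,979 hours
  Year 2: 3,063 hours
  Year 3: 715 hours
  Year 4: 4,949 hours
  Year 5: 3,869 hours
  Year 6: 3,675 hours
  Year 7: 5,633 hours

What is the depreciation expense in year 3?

Depreciable base = $828,609 − $187,300 = $641,309.
Rate = $641,309 / 27,883 hours = $23 per hour.
Year 1: 5,979 × $23 = $137,517. Book value $691,092.
Year 2: 3,063 × $23 = $70,449. Book value $620,643.
Year 3: 715 × $23 = $16,445. Book value $604,198.

$16,445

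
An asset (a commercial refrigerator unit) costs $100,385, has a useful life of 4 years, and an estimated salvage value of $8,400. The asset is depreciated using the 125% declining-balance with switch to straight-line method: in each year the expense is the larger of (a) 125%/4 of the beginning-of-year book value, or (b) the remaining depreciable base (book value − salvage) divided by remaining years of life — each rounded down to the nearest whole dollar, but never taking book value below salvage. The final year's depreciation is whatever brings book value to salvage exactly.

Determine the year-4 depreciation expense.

Depreciable base = $100,385 − $8,400 = $91,985.
Year 1: DB = ⌊$100,385 × 125%/4⌋ = $31,370; SL = ⌊$91,985/4⌋ = $22,996 → take DB $31,370. Book value $69,015.
Year 2: DB = ⌊$69,015 × 125%/4⌋ = $21,567; SL = ⌊$60,615/3⌋ = $20,205 → take DB $21,567. Book value $47,448.
Year 3: DB = ⌊$47,448 × 125%/4⌋ = $14,827; SL = ⌊$39,048/2⌋ = $19,524 → take SL $19,524. Book value $27,924.
Year 4 (final): $27,924 − $8,400 = $19,524. Book value $8,400.

$19,524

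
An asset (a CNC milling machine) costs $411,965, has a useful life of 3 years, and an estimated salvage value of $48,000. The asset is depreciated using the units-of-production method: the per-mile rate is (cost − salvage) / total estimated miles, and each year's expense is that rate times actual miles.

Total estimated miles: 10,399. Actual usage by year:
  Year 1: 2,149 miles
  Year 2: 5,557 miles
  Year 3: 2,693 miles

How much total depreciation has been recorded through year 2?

Depreciable base = $411,965 − $48,000 = $363,965.
Rate = $363,965 / 10,399 miles = $35 per mile.
Year 1: 2,149 × $35 = $75,215. Book value $336,750.
Year 2: 5,557 × $35 = $194,495. Book value $142,255.
Accumulated through year 2 = $411,965 − $142,255 = $269,710.

$269,710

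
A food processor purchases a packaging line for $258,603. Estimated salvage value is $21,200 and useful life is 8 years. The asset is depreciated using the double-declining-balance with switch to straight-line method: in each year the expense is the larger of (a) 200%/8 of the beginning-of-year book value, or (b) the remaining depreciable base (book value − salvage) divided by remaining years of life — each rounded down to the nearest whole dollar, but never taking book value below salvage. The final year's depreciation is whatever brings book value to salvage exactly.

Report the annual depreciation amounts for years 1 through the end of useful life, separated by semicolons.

$64,650; $48,488; $36,366; $27,274; $20,456; $15,342; $12,413; $12,414

Depreciable base = $258,603 − $21,200 = $237,403.
Year 1: DB = ⌊$258,603 × 200%/8⌋ = $64,650; SL = ⌊$237,403/8⌋ = $29,675 → take DB $64,650. Book value $193,953.
Year 2: DB = ⌊$193,953 × 200%/8⌋ = $48,488; SL = ⌊$172,753/7⌋ = $24,679 → take DB $48,488. Book value $145,465.
Year 3: DB = ⌊$145,465 × 200%/8⌋ = $36,366; SL = ⌊$124,265/6⌋ = $20,710 → take DB $36,366. Book value $109,099.
Year 4: DB = ⌊$109,099 × 200%/8⌋ = $27,274; SL = ⌊$87,899/5⌋ = $17,579 → take DB $27,274. Book value $81,825.
Year 5: DB = ⌊$81,825 × 200%/8⌋ = $20,456; SL = ⌊$60,625/4⌋ = $15,156 → take DB $20,456. Book value $61,369.
Year 6: DB = ⌊$61,369 × 200%/8⌋ = $15,342; SL = ⌊$40,169/3⌋ = $13,389 → take DB $15,342. Book value $46,027.
Year 7: DB = ⌊$46,027 × 200%/8⌋ = $11,506; SL = ⌊$24,827/2⌋ = $12,413 → take SL $12,413. Book value $33,614.
Year 8 (final): $33,614 − $21,200 = $12,414. Book value $21,200.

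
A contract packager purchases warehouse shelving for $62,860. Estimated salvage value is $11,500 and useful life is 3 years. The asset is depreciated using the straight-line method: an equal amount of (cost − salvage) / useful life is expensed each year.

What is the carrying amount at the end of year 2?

Depreciable base = $62,860 − $11,500 = $51,360.
Annual expense = $51,360 / 3 = $17,120.
End of year 1: book value $45,740.
End of year 2: book value $28,620.

$28,620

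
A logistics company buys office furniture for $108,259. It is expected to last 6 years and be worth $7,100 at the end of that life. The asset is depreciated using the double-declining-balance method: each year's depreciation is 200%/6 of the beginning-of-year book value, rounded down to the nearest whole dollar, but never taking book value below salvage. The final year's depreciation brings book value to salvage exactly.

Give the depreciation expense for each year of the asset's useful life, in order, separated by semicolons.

Depreciable base = $108,259 − $7,100 = $101,159.
Year 1: ⌊$108,259 × 200%/6⌋ = $36,086. Book value $72,173.
Year 2: ⌊$72,173 × 200%/6⌋ = $24,057. Book value $48,116.
Year 3: ⌊$48,116 × 200%/6⌋ = $16,038. Book value $32,078.
Year 4: ⌊$32,078 × 200%/6⌋ = $10,692. Book value $21,386.
Year 5: ⌊$21,386 × 200%/6⌋ = $7,128. Book value $14,258.
Year 6 (final): $14,258 − $7,100 = $7,158. Book value $7,100.

$36,086; $24,057; $16,038; $10,692; $7,128; $7,158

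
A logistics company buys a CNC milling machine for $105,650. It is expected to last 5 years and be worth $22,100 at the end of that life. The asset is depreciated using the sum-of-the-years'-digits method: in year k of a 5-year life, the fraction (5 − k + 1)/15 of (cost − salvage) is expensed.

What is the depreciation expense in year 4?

Depreciable base = $105,650 − $22,100 = $83,550.
Sum of the years' digits = 5+4+3+2+1 = 15.
Year 1: $83,550 × 5/15 = $27,850. Book value $77,800.
Year 2: $83,550 × 4/15 = $22,280. Book value $55,520.
Year 3: $83,550 × 3/15 = $16,710. Book value $38,810.
Year 4: $83,550 × 2/15 = $11,140. Book value $27,670.

$11,140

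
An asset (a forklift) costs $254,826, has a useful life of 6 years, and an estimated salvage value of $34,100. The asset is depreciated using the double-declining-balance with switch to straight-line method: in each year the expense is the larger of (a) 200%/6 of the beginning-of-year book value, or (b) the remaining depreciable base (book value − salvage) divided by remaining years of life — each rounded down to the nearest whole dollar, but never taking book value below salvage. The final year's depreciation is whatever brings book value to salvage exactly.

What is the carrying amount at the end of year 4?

Depreciable base = $254,826 − $34,100 = $220,726.
Year 1: DB = ⌊$254,826 × 200%/6⌋ = $84,942; SL = ⌊$220,726/6⌋ = $36,787 → take DB $84,942. Book value $169,884.
Year 2: DB = ⌊$169,884 × 200%/6⌋ = $56,628; SL = ⌊$135,784/5⌋ = $27,156 → take DB $56,628. Book value $113,256.
Year 3: DB = ⌊$113,256 × 200%/6⌋ = $37,752; SL = ⌊$79,156/4⌋ = $19,789 → take DB $37,752. Book value $75,504.
Year 4: DB = ⌊$75,504 × 200%/6⌋ = $25,168; SL = ⌊$41,404/3⌋ = $13,801 → take DB $25,168. Book value $50,336.

$50,336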